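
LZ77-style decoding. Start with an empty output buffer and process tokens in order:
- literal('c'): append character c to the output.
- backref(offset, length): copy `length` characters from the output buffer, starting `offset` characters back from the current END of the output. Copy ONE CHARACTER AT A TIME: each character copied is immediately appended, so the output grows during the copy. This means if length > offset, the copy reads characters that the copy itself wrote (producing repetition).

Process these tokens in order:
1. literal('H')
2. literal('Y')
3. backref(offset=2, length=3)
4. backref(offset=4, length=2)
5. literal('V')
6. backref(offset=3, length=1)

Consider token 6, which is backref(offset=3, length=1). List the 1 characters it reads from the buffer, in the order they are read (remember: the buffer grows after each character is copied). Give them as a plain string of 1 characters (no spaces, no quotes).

Token 1: literal('H'). Output: "H"
Token 2: literal('Y'). Output: "HY"
Token 3: backref(off=2, len=3) (overlapping!). Copied 'HYH' from pos 0. Output: "HYHYH"
Token 4: backref(off=4, len=2). Copied 'YH' from pos 1. Output: "HYHYHYH"
Token 5: literal('V'). Output: "HYHYHYHV"
Token 6: backref(off=3, len=1). Buffer before: "HYHYHYHV" (len 8)
  byte 1: read out[5]='Y', append. Buffer now: "HYHYHYHVY"

Answer: Y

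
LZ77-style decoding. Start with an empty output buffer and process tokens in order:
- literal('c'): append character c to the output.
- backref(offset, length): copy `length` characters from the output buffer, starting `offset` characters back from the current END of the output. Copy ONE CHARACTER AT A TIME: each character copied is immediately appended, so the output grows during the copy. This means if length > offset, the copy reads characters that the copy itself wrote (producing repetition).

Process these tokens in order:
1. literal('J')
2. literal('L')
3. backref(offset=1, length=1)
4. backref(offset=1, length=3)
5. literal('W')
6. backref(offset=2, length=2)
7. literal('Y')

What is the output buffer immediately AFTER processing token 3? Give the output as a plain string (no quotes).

Token 1: literal('J'). Output: "J"
Token 2: literal('L'). Output: "JL"
Token 3: backref(off=1, len=1). Copied 'L' from pos 1. Output: "JLL"

Answer: JLL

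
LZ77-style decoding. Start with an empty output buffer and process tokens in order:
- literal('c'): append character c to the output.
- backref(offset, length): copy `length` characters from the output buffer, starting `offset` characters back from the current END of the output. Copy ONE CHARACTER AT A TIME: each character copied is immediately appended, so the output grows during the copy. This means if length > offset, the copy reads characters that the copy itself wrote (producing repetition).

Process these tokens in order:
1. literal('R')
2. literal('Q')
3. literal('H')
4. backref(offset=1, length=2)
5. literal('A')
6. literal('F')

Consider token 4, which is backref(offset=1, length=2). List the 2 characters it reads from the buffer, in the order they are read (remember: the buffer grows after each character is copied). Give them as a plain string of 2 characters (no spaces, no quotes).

Answer: HH

Derivation:
Token 1: literal('R'). Output: "R"
Token 2: literal('Q'). Output: "RQ"
Token 3: literal('H'). Output: "RQH"
Token 4: backref(off=1, len=2). Buffer before: "RQH" (len 3)
  byte 1: read out[2]='H', append. Buffer now: "RQHH"
  byte 2: read out[3]='H', append. Buffer now: "RQHHH"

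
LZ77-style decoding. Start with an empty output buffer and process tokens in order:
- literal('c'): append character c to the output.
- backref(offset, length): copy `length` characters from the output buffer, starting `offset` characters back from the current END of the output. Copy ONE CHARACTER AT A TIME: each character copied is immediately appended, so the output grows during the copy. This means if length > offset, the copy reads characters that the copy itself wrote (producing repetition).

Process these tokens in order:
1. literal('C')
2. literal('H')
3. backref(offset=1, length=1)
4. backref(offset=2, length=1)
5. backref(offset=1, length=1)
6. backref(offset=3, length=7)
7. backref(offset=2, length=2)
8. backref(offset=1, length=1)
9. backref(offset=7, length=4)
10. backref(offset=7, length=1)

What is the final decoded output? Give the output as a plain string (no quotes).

Answer: CHHHHHHHHHHHHHHHHHHH

Derivation:
Token 1: literal('C'). Output: "C"
Token 2: literal('H'). Output: "CH"
Token 3: backref(off=1, len=1). Copied 'H' from pos 1. Output: "CHH"
Token 4: backref(off=2, len=1). Copied 'H' from pos 1. Output: "CHHH"
Token 5: backref(off=1, len=1). Copied 'H' from pos 3. Output: "CHHHH"
Token 6: backref(off=3, len=7) (overlapping!). Copied 'HHHHHHH' from pos 2. Output: "CHHHHHHHHHHH"
Token 7: backref(off=2, len=2). Copied 'HH' from pos 10. Output: "CHHHHHHHHHHHHH"
Token 8: backref(off=1, len=1). Copied 'H' from pos 13. Output: "CHHHHHHHHHHHHHH"
Token 9: backref(off=7, len=4). Copied 'HHHH' from pos 8. Output: "CHHHHHHHHHHHHHHHHHH"
Token 10: backref(off=7, len=1). Copied 'H' from pos 12. Output: "CHHHHHHHHHHHHHHHHHHH"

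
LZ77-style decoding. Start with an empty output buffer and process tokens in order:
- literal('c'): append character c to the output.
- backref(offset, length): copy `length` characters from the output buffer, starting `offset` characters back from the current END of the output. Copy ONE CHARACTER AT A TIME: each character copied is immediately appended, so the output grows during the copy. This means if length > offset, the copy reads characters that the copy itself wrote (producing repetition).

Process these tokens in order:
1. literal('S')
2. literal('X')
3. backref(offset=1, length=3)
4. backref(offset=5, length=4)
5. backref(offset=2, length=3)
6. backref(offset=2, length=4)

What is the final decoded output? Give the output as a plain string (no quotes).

Answer: SXXXXSXXXXXXXXXX

Derivation:
Token 1: literal('S'). Output: "S"
Token 2: literal('X'). Output: "SX"
Token 3: backref(off=1, len=3) (overlapping!). Copied 'XXX' from pos 1. Output: "SXXXX"
Token 4: backref(off=5, len=4). Copied 'SXXX' from pos 0. Output: "SXXXXSXXX"
Token 5: backref(off=2, len=3) (overlapping!). Copied 'XXX' from pos 7. Output: "SXXXXSXXXXXX"
Token 6: backref(off=2, len=4) (overlapping!). Copied 'XXXX' from pos 10. Output: "SXXXXSXXXXXXXXXX"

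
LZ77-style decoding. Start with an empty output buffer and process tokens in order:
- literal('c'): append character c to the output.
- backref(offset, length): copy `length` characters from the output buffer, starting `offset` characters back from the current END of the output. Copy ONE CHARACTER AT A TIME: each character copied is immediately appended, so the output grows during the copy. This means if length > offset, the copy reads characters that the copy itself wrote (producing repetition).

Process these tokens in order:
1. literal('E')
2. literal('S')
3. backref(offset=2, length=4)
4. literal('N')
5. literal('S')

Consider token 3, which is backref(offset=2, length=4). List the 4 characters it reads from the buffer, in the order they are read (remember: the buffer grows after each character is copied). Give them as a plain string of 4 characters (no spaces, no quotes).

Answer: ESES

Derivation:
Token 1: literal('E'). Output: "E"
Token 2: literal('S'). Output: "ES"
Token 3: backref(off=2, len=4). Buffer before: "ES" (len 2)
  byte 1: read out[0]='E', append. Buffer now: "ESE"
  byte 2: read out[1]='S', append. Buffer now: "ESES"
  byte 3: read out[2]='E', append. Buffer now: "ESESE"
  byte 4: read out[3]='S', append. Buffer now: "ESESES"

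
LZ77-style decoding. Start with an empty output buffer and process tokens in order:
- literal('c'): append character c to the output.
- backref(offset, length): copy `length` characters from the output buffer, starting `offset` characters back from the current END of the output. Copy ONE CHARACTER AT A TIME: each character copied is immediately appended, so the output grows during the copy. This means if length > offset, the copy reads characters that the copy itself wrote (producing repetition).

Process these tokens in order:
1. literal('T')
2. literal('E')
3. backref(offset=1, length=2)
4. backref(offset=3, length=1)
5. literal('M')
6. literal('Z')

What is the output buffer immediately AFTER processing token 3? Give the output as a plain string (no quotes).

Answer: TEEE

Derivation:
Token 1: literal('T'). Output: "T"
Token 2: literal('E'). Output: "TE"
Token 3: backref(off=1, len=2) (overlapping!). Copied 'EE' from pos 1. Output: "TEEE"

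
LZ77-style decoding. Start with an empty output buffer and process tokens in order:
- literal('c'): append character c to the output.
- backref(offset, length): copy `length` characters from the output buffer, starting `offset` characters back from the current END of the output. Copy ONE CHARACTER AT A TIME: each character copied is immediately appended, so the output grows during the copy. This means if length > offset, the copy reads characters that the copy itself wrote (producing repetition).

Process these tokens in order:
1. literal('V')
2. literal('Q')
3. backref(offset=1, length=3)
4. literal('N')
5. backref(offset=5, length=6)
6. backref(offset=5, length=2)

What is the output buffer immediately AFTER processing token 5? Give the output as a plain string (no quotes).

Answer: VQQQQNQQQQNQ

Derivation:
Token 1: literal('V'). Output: "V"
Token 2: literal('Q'). Output: "VQ"
Token 3: backref(off=1, len=3) (overlapping!). Copied 'QQQ' from pos 1. Output: "VQQQQ"
Token 4: literal('N'). Output: "VQQQQN"
Token 5: backref(off=5, len=6) (overlapping!). Copied 'QQQQNQ' from pos 1. Output: "VQQQQNQQQQNQ"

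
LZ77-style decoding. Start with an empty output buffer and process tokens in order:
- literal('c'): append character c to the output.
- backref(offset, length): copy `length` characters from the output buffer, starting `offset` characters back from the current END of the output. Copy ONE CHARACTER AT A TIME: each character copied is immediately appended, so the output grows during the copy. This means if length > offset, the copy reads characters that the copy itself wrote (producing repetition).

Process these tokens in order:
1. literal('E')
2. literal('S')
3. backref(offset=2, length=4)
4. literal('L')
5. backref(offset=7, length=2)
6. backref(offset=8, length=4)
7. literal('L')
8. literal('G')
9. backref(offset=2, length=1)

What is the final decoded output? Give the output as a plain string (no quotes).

Answer: ESESESLESSESELGL

Derivation:
Token 1: literal('E'). Output: "E"
Token 2: literal('S'). Output: "ES"
Token 3: backref(off=2, len=4) (overlapping!). Copied 'ESES' from pos 0. Output: "ESESES"
Token 4: literal('L'). Output: "ESESESL"
Token 5: backref(off=7, len=2). Copied 'ES' from pos 0. Output: "ESESESLES"
Token 6: backref(off=8, len=4). Copied 'SESE' from pos 1. Output: "ESESESLESSESE"
Token 7: literal('L'). Output: "ESESESLESSESEL"
Token 8: literal('G'). Output: "ESESESLESSESELG"
Token 9: backref(off=2, len=1). Copied 'L' from pos 13. Output: "ESESESLESSESELGL"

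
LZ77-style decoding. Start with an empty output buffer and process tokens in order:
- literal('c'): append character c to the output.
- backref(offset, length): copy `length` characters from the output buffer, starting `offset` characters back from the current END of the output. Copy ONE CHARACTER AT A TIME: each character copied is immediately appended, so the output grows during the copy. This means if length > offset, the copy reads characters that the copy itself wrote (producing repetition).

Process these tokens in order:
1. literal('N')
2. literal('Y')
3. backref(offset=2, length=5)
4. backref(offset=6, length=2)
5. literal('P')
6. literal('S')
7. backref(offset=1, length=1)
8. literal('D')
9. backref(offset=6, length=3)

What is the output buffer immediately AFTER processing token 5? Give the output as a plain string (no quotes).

Token 1: literal('N'). Output: "N"
Token 2: literal('Y'). Output: "NY"
Token 3: backref(off=2, len=5) (overlapping!). Copied 'NYNYN' from pos 0. Output: "NYNYNYN"
Token 4: backref(off=6, len=2). Copied 'YN' from pos 1. Output: "NYNYNYNYN"
Token 5: literal('P'). Output: "NYNYNYNYNP"

Answer: NYNYNYNYNP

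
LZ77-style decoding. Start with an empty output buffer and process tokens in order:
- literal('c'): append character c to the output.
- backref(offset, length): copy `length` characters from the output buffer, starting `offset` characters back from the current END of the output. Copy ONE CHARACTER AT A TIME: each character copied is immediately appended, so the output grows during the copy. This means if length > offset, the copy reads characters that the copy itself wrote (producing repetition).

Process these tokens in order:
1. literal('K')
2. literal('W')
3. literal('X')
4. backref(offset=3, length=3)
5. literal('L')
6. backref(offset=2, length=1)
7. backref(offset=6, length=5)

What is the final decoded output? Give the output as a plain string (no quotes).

Answer: KWXKWXLXXKWXL

Derivation:
Token 1: literal('K'). Output: "K"
Token 2: literal('W'). Output: "KW"
Token 3: literal('X'). Output: "KWX"
Token 4: backref(off=3, len=3). Copied 'KWX' from pos 0. Output: "KWXKWX"
Token 5: literal('L'). Output: "KWXKWXL"
Token 6: backref(off=2, len=1). Copied 'X' from pos 5. Output: "KWXKWXLX"
Token 7: backref(off=6, len=5). Copied 'XKWXL' from pos 2. Output: "KWXKWXLXXKWXL"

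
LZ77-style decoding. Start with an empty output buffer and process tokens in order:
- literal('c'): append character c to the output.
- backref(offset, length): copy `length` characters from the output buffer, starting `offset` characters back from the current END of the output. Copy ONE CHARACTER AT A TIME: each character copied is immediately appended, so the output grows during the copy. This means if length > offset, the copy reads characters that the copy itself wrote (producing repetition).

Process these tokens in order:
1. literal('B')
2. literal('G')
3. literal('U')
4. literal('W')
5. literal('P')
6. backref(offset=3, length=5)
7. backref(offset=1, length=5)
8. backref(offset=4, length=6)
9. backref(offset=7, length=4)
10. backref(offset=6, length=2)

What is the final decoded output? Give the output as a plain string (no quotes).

Answer: BGUWPUWPUWWWWWWWWWWWWWWWWWW

Derivation:
Token 1: literal('B'). Output: "B"
Token 2: literal('G'). Output: "BG"
Token 3: literal('U'). Output: "BGU"
Token 4: literal('W'). Output: "BGUW"
Token 5: literal('P'). Output: "BGUWP"
Token 6: backref(off=3, len=5) (overlapping!). Copied 'UWPUW' from pos 2. Output: "BGUWPUWPUW"
Token 7: backref(off=1, len=5) (overlapping!). Copied 'WWWWW' from pos 9. Output: "BGUWPUWPUWWWWWW"
Token 8: backref(off=4, len=6) (overlapping!). Copied 'WWWWWW' from pos 11. Output: "BGUWPUWPUWWWWWWWWWWWW"
Token 9: backref(off=7, len=4). Copied 'WWWW' from pos 14. Output: "BGUWPUWPUWWWWWWWWWWWWWWWW"
Token 10: backref(off=6, len=2). Copied 'WW' from pos 19. Output: "BGUWPUWPUWWWWWWWWWWWWWWWWWW"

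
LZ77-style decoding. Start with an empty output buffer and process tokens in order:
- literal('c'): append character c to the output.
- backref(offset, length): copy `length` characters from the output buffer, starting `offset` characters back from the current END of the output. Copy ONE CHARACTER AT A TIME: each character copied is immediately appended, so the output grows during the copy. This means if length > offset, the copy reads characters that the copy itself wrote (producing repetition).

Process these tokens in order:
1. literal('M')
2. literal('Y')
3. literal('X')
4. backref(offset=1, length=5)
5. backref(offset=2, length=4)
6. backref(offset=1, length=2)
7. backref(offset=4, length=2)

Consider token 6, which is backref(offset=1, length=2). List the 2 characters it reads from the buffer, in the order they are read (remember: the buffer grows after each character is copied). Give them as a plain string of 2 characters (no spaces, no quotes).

Answer: XX

Derivation:
Token 1: literal('M'). Output: "M"
Token 2: literal('Y'). Output: "MY"
Token 3: literal('X'). Output: "MYX"
Token 4: backref(off=1, len=5) (overlapping!). Copied 'XXXXX' from pos 2. Output: "MYXXXXXX"
Token 5: backref(off=2, len=4) (overlapping!). Copied 'XXXX' from pos 6. Output: "MYXXXXXXXXXX"
Token 6: backref(off=1, len=2). Buffer before: "MYXXXXXXXXXX" (len 12)
  byte 1: read out[11]='X', append. Buffer now: "MYXXXXXXXXXXX"
  byte 2: read out[12]='X', append. Buffer now: "MYXXXXXXXXXXXX"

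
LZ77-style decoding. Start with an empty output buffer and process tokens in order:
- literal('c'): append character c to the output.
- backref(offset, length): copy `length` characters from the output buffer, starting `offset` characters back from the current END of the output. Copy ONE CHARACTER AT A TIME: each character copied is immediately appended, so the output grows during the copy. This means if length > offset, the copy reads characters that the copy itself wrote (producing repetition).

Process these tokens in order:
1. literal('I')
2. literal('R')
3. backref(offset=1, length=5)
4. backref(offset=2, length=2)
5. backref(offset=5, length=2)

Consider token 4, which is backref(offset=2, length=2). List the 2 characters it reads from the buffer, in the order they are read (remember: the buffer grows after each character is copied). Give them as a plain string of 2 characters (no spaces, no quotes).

Token 1: literal('I'). Output: "I"
Token 2: literal('R'). Output: "IR"
Token 3: backref(off=1, len=5) (overlapping!). Copied 'RRRRR' from pos 1. Output: "IRRRRRR"
Token 4: backref(off=2, len=2). Buffer before: "IRRRRRR" (len 7)
  byte 1: read out[5]='R', append. Buffer now: "IRRRRRRR"
  byte 2: read out[6]='R', append. Buffer now: "IRRRRRRRR"

Answer: RR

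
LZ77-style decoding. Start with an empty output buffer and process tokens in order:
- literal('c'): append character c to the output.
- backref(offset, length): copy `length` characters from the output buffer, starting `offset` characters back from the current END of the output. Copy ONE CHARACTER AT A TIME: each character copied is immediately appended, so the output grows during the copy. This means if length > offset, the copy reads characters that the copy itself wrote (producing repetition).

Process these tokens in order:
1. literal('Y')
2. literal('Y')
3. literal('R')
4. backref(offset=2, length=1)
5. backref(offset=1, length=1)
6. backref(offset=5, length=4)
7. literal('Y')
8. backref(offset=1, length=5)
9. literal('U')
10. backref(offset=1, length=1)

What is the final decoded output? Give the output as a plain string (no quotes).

Answer: YYRYYYYRYYYYYYYUU

Derivation:
Token 1: literal('Y'). Output: "Y"
Token 2: literal('Y'). Output: "YY"
Token 3: literal('R'). Output: "YYR"
Token 4: backref(off=2, len=1). Copied 'Y' from pos 1. Output: "YYRY"
Token 5: backref(off=1, len=1). Copied 'Y' from pos 3. Output: "YYRYY"
Token 6: backref(off=5, len=4). Copied 'YYRY' from pos 0. Output: "YYRYYYYRY"
Token 7: literal('Y'). Output: "YYRYYYYRYY"
Token 8: backref(off=1, len=5) (overlapping!). Copied 'YYYYY' from pos 9. Output: "YYRYYYYRYYYYYYY"
Token 9: literal('U'). Output: "YYRYYYYRYYYYYYYU"
Token 10: backref(off=1, len=1). Copied 'U' from pos 15. Output: "YYRYYYYRYYYYYYYUU"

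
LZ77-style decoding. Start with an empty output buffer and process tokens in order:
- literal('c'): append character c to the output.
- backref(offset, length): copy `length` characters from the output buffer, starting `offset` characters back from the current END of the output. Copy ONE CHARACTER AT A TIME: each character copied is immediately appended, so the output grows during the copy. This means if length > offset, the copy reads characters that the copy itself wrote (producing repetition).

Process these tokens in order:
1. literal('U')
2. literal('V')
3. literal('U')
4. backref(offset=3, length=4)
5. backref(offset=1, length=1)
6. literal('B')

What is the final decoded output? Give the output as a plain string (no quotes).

Token 1: literal('U'). Output: "U"
Token 2: literal('V'). Output: "UV"
Token 3: literal('U'). Output: "UVU"
Token 4: backref(off=3, len=4) (overlapping!). Copied 'UVUU' from pos 0. Output: "UVUUVUU"
Token 5: backref(off=1, len=1). Copied 'U' from pos 6. Output: "UVUUVUUU"
Token 6: literal('B'). Output: "UVUUVUUUB"

Answer: UVUUVUUUB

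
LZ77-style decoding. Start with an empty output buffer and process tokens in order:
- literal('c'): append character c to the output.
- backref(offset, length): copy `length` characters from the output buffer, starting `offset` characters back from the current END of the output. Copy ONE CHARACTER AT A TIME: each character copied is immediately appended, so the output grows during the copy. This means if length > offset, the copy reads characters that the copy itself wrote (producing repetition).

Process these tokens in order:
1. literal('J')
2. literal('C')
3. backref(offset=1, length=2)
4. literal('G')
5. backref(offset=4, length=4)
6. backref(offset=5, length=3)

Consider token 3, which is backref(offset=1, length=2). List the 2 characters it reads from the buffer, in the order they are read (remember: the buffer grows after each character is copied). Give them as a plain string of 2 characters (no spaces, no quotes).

Token 1: literal('J'). Output: "J"
Token 2: literal('C'). Output: "JC"
Token 3: backref(off=1, len=2). Buffer before: "JC" (len 2)
  byte 1: read out[1]='C', append. Buffer now: "JCC"
  byte 2: read out[2]='C', append. Buffer now: "JCCC"

Answer: CC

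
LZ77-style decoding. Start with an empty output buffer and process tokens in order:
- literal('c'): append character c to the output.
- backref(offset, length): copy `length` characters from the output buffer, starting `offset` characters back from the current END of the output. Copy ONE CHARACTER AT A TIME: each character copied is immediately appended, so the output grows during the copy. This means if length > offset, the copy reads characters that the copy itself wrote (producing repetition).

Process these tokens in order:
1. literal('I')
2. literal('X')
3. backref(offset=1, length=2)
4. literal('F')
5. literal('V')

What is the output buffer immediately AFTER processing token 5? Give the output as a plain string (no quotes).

Answer: IXXXFV

Derivation:
Token 1: literal('I'). Output: "I"
Token 2: literal('X'). Output: "IX"
Token 3: backref(off=1, len=2) (overlapping!). Copied 'XX' from pos 1. Output: "IXXX"
Token 4: literal('F'). Output: "IXXXF"
Token 5: literal('V'). Output: "IXXXFV"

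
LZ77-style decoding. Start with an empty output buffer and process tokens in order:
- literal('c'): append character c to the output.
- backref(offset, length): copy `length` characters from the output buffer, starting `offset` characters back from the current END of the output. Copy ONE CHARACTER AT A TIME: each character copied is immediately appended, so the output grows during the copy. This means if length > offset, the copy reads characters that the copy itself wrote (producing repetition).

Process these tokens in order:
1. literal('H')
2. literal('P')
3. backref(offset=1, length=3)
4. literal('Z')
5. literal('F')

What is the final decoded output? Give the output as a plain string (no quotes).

Answer: HPPPPZF

Derivation:
Token 1: literal('H'). Output: "H"
Token 2: literal('P'). Output: "HP"
Token 3: backref(off=1, len=3) (overlapping!). Copied 'PPP' from pos 1. Output: "HPPPP"
Token 4: literal('Z'). Output: "HPPPPZ"
Token 5: literal('F'). Output: "HPPPPZF"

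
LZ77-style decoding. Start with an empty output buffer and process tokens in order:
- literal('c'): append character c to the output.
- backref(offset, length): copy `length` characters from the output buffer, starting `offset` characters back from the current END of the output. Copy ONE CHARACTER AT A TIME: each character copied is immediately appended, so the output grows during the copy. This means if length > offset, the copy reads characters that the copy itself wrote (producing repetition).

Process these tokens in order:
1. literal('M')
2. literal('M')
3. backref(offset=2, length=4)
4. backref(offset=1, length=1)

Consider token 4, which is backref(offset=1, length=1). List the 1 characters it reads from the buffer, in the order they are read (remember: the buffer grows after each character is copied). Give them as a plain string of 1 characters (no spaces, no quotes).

Answer: M

Derivation:
Token 1: literal('M'). Output: "M"
Token 2: literal('M'). Output: "MM"
Token 3: backref(off=2, len=4) (overlapping!). Copied 'MMMM' from pos 0. Output: "MMMMMM"
Token 4: backref(off=1, len=1). Buffer before: "MMMMMM" (len 6)
  byte 1: read out[5]='M', append. Buffer now: "MMMMMMM"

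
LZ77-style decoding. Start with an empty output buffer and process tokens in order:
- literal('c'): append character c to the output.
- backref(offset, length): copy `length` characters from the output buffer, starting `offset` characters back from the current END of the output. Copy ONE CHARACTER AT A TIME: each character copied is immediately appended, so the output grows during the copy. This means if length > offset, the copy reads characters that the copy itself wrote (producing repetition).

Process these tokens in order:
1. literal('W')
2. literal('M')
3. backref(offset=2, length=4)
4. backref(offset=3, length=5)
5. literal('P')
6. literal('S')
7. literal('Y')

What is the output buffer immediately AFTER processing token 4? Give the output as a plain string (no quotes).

Token 1: literal('W'). Output: "W"
Token 2: literal('M'). Output: "WM"
Token 3: backref(off=2, len=4) (overlapping!). Copied 'WMWM' from pos 0. Output: "WMWMWM"
Token 4: backref(off=3, len=5) (overlapping!). Copied 'MWMMW' from pos 3. Output: "WMWMWMMWMMW"

Answer: WMWMWMMWMMW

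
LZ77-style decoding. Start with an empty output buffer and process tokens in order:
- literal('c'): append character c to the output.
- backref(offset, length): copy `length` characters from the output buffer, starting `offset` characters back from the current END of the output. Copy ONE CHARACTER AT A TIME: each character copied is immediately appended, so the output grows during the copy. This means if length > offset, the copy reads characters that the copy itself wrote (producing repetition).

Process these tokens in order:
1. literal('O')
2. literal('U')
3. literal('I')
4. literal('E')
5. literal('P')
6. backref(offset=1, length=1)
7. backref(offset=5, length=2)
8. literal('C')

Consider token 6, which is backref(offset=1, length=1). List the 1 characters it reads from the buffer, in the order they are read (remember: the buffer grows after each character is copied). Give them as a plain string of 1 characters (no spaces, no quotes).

Answer: P

Derivation:
Token 1: literal('O'). Output: "O"
Token 2: literal('U'). Output: "OU"
Token 3: literal('I'). Output: "OUI"
Token 4: literal('E'). Output: "OUIE"
Token 5: literal('P'). Output: "OUIEP"
Token 6: backref(off=1, len=1). Buffer before: "OUIEP" (len 5)
  byte 1: read out[4]='P', append. Buffer now: "OUIEPP"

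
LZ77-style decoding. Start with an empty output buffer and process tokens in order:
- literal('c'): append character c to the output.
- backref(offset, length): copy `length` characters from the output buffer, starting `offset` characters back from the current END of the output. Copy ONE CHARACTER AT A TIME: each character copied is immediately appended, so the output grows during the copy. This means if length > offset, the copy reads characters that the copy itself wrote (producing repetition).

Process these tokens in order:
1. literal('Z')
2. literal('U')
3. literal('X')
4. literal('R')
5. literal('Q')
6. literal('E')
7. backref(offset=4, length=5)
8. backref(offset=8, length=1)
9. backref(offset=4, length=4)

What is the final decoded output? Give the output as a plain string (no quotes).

Answer: ZUXRQEXRQEXRQEXR

Derivation:
Token 1: literal('Z'). Output: "Z"
Token 2: literal('U'). Output: "ZU"
Token 3: literal('X'). Output: "ZUX"
Token 4: literal('R'). Output: "ZUXR"
Token 5: literal('Q'). Output: "ZUXRQ"
Token 6: literal('E'). Output: "ZUXRQE"
Token 7: backref(off=4, len=5) (overlapping!). Copied 'XRQEX' from pos 2. Output: "ZUXRQEXRQEX"
Token 8: backref(off=8, len=1). Copied 'R' from pos 3. Output: "ZUXRQEXRQEXR"
Token 9: backref(off=4, len=4). Copied 'QEXR' from pos 8. Output: "ZUXRQEXRQEXRQEXR"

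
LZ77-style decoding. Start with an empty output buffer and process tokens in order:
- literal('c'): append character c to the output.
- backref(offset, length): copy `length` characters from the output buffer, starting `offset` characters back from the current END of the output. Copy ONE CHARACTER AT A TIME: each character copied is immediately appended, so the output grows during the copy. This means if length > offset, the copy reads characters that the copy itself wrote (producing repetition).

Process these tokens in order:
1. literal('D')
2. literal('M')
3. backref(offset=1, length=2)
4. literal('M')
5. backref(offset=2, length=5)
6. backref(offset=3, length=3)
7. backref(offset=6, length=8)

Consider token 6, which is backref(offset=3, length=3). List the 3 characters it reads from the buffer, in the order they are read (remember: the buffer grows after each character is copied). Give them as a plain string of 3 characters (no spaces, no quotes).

Token 1: literal('D'). Output: "D"
Token 2: literal('M'). Output: "DM"
Token 3: backref(off=1, len=2) (overlapping!). Copied 'MM' from pos 1. Output: "DMMM"
Token 4: literal('M'). Output: "DMMMM"
Token 5: backref(off=2, len=5) (overlapping!). Copied 'MMMMM' from pos 3. Output: "DMMMMMMMMM"
Token 6: backref(off=3, len=3). Buffer before: "DMMMMMMMMM" (len 10)
  byte 1: read out[7]='M', append. Buffer now: "DMMMMMMMMMM"
  byte 2: read out[8]='M', append. Buffer now: "DMMMMMMMMMMM"
  byte 3: read out[9]='M', append. Buffer now: "DMMMMMMMMMMMM"

Answer: MMM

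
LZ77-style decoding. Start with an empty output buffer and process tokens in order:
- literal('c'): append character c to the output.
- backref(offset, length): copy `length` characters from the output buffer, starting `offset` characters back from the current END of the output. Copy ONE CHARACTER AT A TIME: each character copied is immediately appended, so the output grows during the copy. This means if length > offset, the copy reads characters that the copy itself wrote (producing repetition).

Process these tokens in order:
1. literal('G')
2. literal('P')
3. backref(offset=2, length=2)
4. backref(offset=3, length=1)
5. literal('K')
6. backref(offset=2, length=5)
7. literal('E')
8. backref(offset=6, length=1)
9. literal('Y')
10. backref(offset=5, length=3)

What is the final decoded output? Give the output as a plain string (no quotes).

Answer: GPGPPKPKPKPEPYKPE

Derivation:
Token 1: literal('G'). Output: "G"
Token 2: literal('P'). Output: "GP"
Token 3: backref(off=2, len=2). Copied 'GP' from pos 0. Output: "GPGP"
Token 4: backref(off=3, len=1). Copied 'P' from pos 1. Output: "GPGPP"
Token 5: literal('K'). Output: "GPGPPK"
Token 6: backref(off=2, len=5) (overlapping!). Copied 'PKPKP' from pos 4. Output: "GPGPPKPKPKP"
Token 7: literal('E'). Output: "GPGPPKPKPKPE"
Token 8: backref(off=6, len=1). Copied 'P' from pos 6. Output: "GPGPPKPKPKPEP"
Token 9: literal('Y'). Output: "GPGPPKPKPKPEPY"
Token 10: backref(off=5, len=3). Copied 'KPE' from pos 9. Output: "GPGPPKPKPKPEPYKPE"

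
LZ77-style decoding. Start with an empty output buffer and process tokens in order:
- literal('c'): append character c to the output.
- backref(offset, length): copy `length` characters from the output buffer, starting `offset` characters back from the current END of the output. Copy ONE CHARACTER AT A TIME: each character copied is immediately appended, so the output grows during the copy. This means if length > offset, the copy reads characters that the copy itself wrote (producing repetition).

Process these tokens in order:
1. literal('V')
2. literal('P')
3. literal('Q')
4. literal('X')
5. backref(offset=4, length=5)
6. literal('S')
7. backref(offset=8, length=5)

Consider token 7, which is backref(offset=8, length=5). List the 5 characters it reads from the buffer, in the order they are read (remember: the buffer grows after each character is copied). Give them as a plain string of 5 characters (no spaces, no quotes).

Token 1: literal('V'). Output: "V"
Token 2: literal('P'). Output: "VP"
Token 3: literal('Q'). Output: "VPQ"
Token 4: literal('X'). Output: "VPQX"
Token 5: backref(off=4, len=5) (overlapping!). Copied 'VPQXV' from pos 0. Output: "VPQXVPQXV"
Token 6: literal('S'). Output: "VPQXVPQXVS"
Token 7: backref(off=8, len=5). Buffer before: "VPQXVPQXVS" (len 10)
  byte 1: read out[2]='Q', append. Buffer now: "VPQXVPQXVSQ"
  byte 2: read out[3]='X', append. Buffer now: "VPQXVPQXVSQX"
  byte 3: read out[4]='V', append. Buffer now: "VPQXVPQXVSQXV"
  byte 4: read out[5]='P', append. Buffer now: "VPQXVPQXVSQXVP"
  byte 5: read out[6]='Q', append. Buffer now: "VPQXVPQXVSQXVPQ"

Answer: QXVPQ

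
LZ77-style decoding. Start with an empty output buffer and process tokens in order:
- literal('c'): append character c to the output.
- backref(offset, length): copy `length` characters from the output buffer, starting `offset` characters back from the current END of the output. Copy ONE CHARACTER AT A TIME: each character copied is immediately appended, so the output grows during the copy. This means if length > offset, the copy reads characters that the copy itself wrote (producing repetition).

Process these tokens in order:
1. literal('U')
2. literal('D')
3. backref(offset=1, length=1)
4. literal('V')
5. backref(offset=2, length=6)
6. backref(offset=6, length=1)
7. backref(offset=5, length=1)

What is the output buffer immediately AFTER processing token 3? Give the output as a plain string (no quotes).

Token 1: literal('U'). Output: "U"
Token 2: literal('D'). Output: "UD"
Token 3: backref(off=1, len=1). Copied 'D' from pos 1. Output: "UDD"

Answer: UDD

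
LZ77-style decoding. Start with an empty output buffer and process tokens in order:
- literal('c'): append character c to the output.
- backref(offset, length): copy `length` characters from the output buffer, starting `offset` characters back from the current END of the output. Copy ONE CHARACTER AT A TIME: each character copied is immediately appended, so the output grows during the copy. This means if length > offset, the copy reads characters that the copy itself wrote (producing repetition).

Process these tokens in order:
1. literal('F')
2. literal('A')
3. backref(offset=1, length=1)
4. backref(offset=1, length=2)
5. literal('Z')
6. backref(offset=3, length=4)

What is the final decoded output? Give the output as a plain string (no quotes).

Answer: FAAAAZAAZA

Derivation:
Token 1: literal('F'). Output: "F"
Token 2: literal('A'). Output: "FA"
Token 3: backref(off=1, len=1). Copied 'A' from pos 1. Output: "FAA"
Token 4: backref(off=1, len=2) (overlapping!). Copied 'AA' from pos 2. Output: "FAAAA"
Token 5: literal('Z'). Output: "FAAAAZ"
Token 6: backref(off=3, len=4) (overlapping!). Copied 'AAZA' from pos 3. Output: "FAAAAZAAZA"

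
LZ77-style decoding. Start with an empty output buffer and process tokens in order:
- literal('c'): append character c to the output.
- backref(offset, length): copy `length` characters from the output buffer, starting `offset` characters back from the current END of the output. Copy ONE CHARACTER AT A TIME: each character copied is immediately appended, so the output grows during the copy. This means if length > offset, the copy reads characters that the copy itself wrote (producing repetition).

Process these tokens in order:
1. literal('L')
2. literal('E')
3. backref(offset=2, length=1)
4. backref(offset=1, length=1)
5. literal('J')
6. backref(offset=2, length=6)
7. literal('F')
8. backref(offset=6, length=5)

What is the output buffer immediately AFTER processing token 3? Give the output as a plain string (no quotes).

Token 1: literal('L'). Output: "L"
Token 2: literal('E'). Output: "LE"
Token 3: backref(off=2, len=1). Copied 'L' from pos 0. Output: "LEL"

Answer: LEL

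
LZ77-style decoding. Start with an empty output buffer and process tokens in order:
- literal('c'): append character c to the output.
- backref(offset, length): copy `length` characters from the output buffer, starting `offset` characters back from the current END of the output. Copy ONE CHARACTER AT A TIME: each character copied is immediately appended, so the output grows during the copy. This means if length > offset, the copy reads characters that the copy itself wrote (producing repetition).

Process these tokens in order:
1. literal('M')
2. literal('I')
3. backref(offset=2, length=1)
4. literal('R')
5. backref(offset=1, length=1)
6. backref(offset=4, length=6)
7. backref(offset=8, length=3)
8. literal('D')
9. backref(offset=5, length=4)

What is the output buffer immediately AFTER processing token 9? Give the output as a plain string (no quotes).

Answer: MIMRRIMRRIMRRIDMRRI

Derivation:
Token 1: literal('M'). Output: "M"
Token 2: literal('I'). Output: "MI"
Token 3: backref(off=2, len=1). Copied 'M' from pos 0. Output: "MIM"
Token 4: literal('R'). Output: "MIMR"
Token 5: backref(off=1, len=1). Copied 'R' from pos 3. Output: "MIMRR"
Token 6: backref(off=4, len=6) (overlapping!). Copied 'IMRRIM' from pos 1. Output: "MIMRRIMRRIM"
Token 7: backref(off=8, len=3). Copied 'RRI' from pos 3. Output: "MIMRRIMRRIMRRI"
Token 8: literal('D'). Output: "MIMRRIMRRIMRRID"
Token 9: backref(off=5, len=4). Copied 'MRRI' from pos 10. Output: "MIMRRIMRRIMRRIDMRRI"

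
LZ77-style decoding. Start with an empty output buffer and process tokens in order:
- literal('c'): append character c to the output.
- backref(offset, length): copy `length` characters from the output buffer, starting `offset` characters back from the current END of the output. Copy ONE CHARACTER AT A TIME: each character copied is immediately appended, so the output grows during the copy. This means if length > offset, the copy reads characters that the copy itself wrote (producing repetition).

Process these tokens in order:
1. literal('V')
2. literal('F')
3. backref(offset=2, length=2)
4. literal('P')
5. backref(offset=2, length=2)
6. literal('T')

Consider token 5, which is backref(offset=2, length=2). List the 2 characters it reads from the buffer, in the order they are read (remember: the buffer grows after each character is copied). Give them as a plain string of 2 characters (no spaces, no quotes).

Answer: FP

Derivation:
Token 1: literal('V'). Output: "V"
Token 2: literal('F'). Output: "VF"
Token 3: backref(off=2, len=2). Copied 'VF' from pos 0. Output: "VFVF"
Token 4: literal('P'). Output: "VFVFP"
Token 5: backref(off=2, len=2). Buffer before: "VFVFP" (len 5)
  byte 1: read out[3]='F', append. Buffer now: "VFVFPF"
  byte 2: read out[4]='P', append. Buffer now: "VFVFPFP"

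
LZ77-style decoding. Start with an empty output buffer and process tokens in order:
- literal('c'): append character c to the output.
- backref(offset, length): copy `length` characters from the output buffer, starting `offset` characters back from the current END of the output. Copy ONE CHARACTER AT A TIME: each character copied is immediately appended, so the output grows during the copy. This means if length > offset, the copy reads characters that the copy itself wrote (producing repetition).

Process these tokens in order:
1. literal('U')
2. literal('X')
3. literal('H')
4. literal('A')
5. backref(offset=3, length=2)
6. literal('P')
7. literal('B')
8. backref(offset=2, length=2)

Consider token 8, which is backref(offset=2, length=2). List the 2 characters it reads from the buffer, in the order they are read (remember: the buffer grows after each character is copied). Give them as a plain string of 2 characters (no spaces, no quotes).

Token 1: literal('U'). Output: "U"
Token 2: literal('X'). Output: "UX"
Token 3: literal('H'). Output: "UXH"
Token 4: literal('A'). Output: "UXHA"
Token 5: backref(off=3, len=2). Copied 'XH' from pos 1. Output: "UXHAXH"
Token 6: literal('P'). Output: "UXHAXHP"
Token 7: literal('B'). Output: "UXHAXHPB"
Token 8: backref(off=2, len=2). Buffer before: "UXHAXHPB" (len 8)
  byte 1: read out[6]='P', append. Buffer now: "UXHAXHPBP"
  byte 2: read out[7]='B', append. Buffer now: "UXHAXHPBPB"

Answer: PB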